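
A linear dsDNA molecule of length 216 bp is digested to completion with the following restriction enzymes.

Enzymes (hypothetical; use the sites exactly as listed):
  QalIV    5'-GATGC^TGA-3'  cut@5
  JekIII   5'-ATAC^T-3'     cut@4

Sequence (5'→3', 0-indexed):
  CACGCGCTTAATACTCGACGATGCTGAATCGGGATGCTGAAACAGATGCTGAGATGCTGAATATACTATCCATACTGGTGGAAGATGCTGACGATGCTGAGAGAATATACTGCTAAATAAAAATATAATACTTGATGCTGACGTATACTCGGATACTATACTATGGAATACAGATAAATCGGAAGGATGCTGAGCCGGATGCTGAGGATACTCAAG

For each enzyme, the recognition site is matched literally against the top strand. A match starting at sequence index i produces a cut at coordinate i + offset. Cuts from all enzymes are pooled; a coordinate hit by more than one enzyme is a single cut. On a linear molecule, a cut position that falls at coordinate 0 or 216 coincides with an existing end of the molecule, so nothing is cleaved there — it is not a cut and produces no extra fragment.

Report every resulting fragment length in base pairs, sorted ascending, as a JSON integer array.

[5,5,7,8,8,9,9,9,9,10,10,12,12,13,13,13,14,21,29]

Scan for sites:
  QalIV GATGCTGA/5: at [19, 32, 44, 52, 83, 92, 133, 185, 197] ⇒ [24, 37, 49, 57, 88, 97, 138, 190, 202]
  JekIII ATACT/4: at [10, 62, 71, 106, 127, 144, 152, 157, 207] ⇒ [14, 66, 75, 110, 131, 148, 156, 161, 211]

Pooled cuts: [14, 24, 37, 49, 57, 66, 75, 88, 97, 110, 131, 138, 148, 156, 161, 190, 202, 211]

Fragments:
  [0,14): 14 bp
  [14,24): 10 bp
  [24,37): 13 bp
  [37,49): 12 bp
  [49,57): 8 bp
  [57,66): 9 bp
  [66,75): 9 bp
  [75,88): 13 bp
  [88,97): 9 bp
  [97,110): 13 bp
  [110,131): 21 bp
  [131,138): 7 bp
  [138,148): 10 bp
  [148,156): 8 bp
  [156,161): 5 bp
  [161,190): 29 bp
  [190,202): 12 bp
  [202,211): 9 bp
  [211,216): 5 bp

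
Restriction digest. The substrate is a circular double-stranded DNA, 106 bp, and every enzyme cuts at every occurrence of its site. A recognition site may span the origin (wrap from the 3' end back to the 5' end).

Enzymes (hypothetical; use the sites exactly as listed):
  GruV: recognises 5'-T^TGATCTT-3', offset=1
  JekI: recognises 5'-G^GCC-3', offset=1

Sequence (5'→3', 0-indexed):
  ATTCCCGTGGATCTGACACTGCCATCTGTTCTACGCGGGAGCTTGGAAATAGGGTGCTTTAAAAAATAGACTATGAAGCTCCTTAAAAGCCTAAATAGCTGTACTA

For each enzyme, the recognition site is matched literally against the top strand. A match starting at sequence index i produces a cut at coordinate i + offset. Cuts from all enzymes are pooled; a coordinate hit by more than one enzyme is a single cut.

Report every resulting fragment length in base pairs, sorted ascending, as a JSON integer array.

Site scan:
  GruV (TTGATCTT, off=1): no sites
  JekI (GGCC, off=1): no sites

All cut coordinates (distinct, sorted): ∅

Fragments:
  no cuts → one circular fragment of 106 bp

[106]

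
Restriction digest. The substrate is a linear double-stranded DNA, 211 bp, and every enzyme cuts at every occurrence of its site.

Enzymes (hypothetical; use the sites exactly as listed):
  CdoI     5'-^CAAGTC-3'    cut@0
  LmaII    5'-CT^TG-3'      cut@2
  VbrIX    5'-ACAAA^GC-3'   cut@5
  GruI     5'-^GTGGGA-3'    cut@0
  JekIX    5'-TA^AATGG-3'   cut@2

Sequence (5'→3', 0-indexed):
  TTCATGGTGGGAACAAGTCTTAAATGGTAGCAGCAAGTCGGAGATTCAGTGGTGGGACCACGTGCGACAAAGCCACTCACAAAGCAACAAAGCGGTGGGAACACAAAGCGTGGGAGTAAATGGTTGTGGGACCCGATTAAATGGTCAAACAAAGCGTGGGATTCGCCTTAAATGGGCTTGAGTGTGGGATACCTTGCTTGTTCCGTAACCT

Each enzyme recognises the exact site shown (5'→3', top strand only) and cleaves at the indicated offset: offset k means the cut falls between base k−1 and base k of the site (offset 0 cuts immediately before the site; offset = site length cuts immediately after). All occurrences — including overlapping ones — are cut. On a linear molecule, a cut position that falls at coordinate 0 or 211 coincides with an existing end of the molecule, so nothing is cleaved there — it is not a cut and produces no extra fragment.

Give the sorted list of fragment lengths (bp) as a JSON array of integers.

[2,2,3,4,5,6,7,7,8,8,9,9,11,11,12,13,13,14,14,15,18,20]

Scan for sites:
  CdoI CAAGTC/0: at [13, 33] ⇒ [13, 33]
  LmaII CTTG/2: at [176, 192, 196] ⇒ [178, 194, 198]
  VbrIX ACAAAGC/5: at [66, 78, 86, 102, 148] ⇒ [71, 83, 91, 107, 153]
  GruI GTGGGA/0: at [6, 51, 94, 109, 125, 155, 183] ⇒ [6, 51, 94, 109, 125, 155, 183]
  JekIX TAAATGG/2: at [20, 116, 137, 168] ⇒ [22, 118, 139, 170]

Pooled cuts: [6, 13, 22, 33, 51, 71, 83, 91, 94, 107, 109, 118, 125, 139, 153, 155, 170, 178, 183, 194, 198]

Fragment lengths:
  [0,6): 6 bp
  [6,13): 7 bp
  [13,22): 9 bp
  [22,33): 11 bp
  [33,51): 18 bp
  [51,71): 20 bp
  [71,83): 12 bp
  [83,91): 8 bp
  [91,94): 3 bp
  [94,107): 13 bp
  [107,109): 2 bp
  [109,118): 9 bp
  [118,125): 7 bp
  [125,139): 14 bp
  [139,153): 14 bp
  [153,155): 2 bp
  [155,170): 15 bp
  [170,178): 8 bp
  [178,183): 5 bp
  [183,194): 11 bp
  [194,198): 4 bp
  [198,211): 13 bp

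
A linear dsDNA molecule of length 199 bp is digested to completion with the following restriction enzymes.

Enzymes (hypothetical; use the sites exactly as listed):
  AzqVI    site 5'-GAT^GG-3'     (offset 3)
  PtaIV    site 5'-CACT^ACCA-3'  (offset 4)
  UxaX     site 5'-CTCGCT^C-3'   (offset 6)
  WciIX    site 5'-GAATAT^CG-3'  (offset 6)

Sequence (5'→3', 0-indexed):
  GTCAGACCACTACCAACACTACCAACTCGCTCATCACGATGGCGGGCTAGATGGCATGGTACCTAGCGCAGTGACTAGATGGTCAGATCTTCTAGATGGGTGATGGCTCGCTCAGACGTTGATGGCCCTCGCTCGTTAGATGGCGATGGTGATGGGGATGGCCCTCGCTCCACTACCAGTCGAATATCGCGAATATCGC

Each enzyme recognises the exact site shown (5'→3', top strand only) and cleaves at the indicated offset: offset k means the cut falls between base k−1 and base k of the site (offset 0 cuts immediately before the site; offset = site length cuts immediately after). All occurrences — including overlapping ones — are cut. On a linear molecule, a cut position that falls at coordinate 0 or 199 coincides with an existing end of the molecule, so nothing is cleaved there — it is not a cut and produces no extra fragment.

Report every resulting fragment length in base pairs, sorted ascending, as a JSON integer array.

Site scan:
  AzqVI (GATGG, off=3): starts [37, 49, 77, 94, 101, 120, 138, 144, 150, 156] → cuts [40, 52, 80, 97, 104, 123, 141, 147, 153, 159]
  PtaIV (CACTACCA, off=4): starts [7, 16, 170] → cuts [11, 20, 174]
  UxaX (CTCGCTC, off=6): starts [25, 106, 127, 163] → cuts [31, 112, 133, 169]
  WciIX (GAATATCG, off=6): starts [181, 190] → cuts [187, 196]

All cut coordinates (distinct, sorted): [11, 20, 31, 40, 52, 80, 97, 104, 112, 123, 133, 141, 147, 153, 159, 169, 174, 187, 196]

Fragment lengths:
  [0,11): 11 bp
  [11,20): 9 bp
  [20,31): 11 bp
  [31,40): 9 bp
  [40,52): 12 bp
  [52,80): 28 bp
  [80,97): 17 bp
  [97,104): 7 bp
  [104,112): 8 bp
  [112,123): 11 bp
  [123,133): 10 bp
  [133,141): 8 bp
  [141,147): 6 bp
  [147,153): 6 bp
  [153,159): 6 bp
  [159,169): 10 bp
  [169,174): 5 bp
  [174,187): 13 bp
  [187,196): 9 bp
  [196,199): 3 bp

[3,5,6,6,6,7,8,8,9,9,9,10,10,11,11,11,12,13,17,28]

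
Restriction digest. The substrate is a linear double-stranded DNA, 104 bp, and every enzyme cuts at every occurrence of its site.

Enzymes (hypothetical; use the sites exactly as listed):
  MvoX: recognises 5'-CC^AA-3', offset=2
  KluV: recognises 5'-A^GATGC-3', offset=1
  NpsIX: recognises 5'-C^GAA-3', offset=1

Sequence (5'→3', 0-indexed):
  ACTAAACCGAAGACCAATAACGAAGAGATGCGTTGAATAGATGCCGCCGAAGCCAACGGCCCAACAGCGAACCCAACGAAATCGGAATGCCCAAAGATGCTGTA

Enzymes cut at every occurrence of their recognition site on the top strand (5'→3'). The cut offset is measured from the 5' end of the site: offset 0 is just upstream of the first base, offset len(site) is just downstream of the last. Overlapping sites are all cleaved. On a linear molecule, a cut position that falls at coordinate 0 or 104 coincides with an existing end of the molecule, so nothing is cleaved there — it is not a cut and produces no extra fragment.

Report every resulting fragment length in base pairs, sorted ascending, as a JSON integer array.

[3,3,5,6,6,6,6,7,8,8,9,9,13,15]

Scan for sites:
  MvoX CCAA/2: at [13, 52, 60, 72, 90] ⇒ [15, 54, 62, 74, 92]
  KluV AGATGC/1: at [25, 38, 94] ⇒ [26, 39, 95]
  NpsIX CGAA/1: at [7, 20, 47, 67, 76] ⇒ [8, 21, 48, 68, 77]

Pooled cuts: [8, 15, 21, 26, 39, 48, 54, 62, 68, 74, 77, 92, 95]

Fragment lengths:
  [0,8): 8 bp
  [8,15): 7 bp
  [15,21): 6 bp
  [21,26): 5 bp
  [26,39): 13 bp
  [39,48): 9 bp
  [48,54): 6 bp
  [54,62): 8 bp
  [62,68): 6 bp
  [68,74): 6 bp
  [74,77): 3 bp
  [77,92): 15 bp
  [92,95): 3 bp
  [95,104): 9 bp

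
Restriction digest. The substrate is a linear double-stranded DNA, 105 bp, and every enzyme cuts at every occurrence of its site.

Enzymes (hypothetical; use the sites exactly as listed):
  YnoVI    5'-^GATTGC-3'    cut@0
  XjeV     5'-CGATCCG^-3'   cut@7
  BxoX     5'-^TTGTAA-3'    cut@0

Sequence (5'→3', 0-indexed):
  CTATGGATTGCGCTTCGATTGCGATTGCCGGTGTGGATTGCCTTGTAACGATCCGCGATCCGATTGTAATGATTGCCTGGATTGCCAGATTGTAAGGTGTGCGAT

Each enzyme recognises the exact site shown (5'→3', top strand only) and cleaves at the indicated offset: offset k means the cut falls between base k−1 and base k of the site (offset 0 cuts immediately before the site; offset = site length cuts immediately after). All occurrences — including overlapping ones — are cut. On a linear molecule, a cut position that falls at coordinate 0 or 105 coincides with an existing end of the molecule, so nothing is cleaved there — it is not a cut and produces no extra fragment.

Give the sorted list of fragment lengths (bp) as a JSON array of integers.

Per-enzyme occurrences:
  YnoVI GATTGC/0: at [5, 16, 22, 35, 70, 79] ⇒ [5, 16, 22, 35, 70, 79]
  XjeV CGATCCG/7: at [48, 55] ⇒ [55, 62]
  BxoX TTGTAA/0: at [42, 63, 89] ⇒ [42, 63, 89]

All cut coordinates (distinct, sorted): [5, 16, 22, 35, 42, 55, 62, 63, 70, 79, 89]

Fragments:
  [0,5): 5 bp
  [5,16): 11 bp
  [16,22): 6 bp
  [22,35): 13 bp
  [35,42): 7 bp
  [42,55): 13 bp
  [55,62): 7 bp
  [62,63): 1 bp
  [63,70): 7 bp
  [70,79): 9 bp
  [79,89): 10 bp
  [89,105): 16 bp

[1,5,6,7,7,7,9,10,11,13,13,16]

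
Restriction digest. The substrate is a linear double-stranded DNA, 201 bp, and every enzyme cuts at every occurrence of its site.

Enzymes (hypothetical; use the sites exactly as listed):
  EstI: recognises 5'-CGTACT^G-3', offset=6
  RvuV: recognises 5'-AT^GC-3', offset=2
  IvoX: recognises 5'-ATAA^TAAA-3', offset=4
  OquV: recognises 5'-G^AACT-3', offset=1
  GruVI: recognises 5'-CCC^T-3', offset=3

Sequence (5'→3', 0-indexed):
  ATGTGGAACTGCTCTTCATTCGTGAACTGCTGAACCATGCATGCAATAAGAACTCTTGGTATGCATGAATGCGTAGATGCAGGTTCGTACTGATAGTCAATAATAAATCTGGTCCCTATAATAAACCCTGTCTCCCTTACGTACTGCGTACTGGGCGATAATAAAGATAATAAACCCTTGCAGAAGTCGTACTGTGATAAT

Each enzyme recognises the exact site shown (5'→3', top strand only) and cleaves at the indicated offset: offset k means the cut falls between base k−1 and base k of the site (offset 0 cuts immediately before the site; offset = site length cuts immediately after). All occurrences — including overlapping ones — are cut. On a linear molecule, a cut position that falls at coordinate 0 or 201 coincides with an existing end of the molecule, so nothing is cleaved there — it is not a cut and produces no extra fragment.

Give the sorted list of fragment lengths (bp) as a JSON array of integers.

[4,5,6,7,7,7,8,8,8,8,8,9,9,9,12,12,13,13,14,16,18]

Per-enzyme occurrences:
  EstI CGTACTG/6: at [85, 139, 146, 187] ⇒ [91, 145, 152, 193]
  RvuV ATGC/2: at [36, 40, 60, 68, 76] ⇒ [38, 42, 62, 70, 78]
  IvoX ATAATAAA/4: at [99, 117, 157, 166] ⇒ [103, 121, 161, 170]
  OquV GAACT/1: at [5, 23, 49] ⇒ [6, 24, 50]
  GruVI CCCT/3: at [113, 125, 133, 174] ⇒ [116, 128, 136, 177]

Pooled cuts: [6, 24, 38, 42, 50, 62, 70, 78, 91, 103, 116, 121, 128, 136, 145, 152, 161, 170, 177, 193]

Fragment lengths:
  [0,6): 6 bp
  [6,24): 18 bp
  [24,38): 14 bp
  [38,42): 4 bp
  [42,50): 8 bp
  [50,62): 12 bp
  [62,70): 8 bp
  [70,78): 8 bp
  [78,91): 13 bp
  [91,103): 12 bp
  [103,116): 13 bp
  [116,121): 5 bp
  [121,128): 7 bp
  [128,136): 8 bp
  [136,145): 9 bp
  [145,152): 7 bp
  [152,161): 9 bp
  [161,170): 9 bp
  [170,177): 7 bp
  [177,193): 16 bp
  [193,201): 8 bp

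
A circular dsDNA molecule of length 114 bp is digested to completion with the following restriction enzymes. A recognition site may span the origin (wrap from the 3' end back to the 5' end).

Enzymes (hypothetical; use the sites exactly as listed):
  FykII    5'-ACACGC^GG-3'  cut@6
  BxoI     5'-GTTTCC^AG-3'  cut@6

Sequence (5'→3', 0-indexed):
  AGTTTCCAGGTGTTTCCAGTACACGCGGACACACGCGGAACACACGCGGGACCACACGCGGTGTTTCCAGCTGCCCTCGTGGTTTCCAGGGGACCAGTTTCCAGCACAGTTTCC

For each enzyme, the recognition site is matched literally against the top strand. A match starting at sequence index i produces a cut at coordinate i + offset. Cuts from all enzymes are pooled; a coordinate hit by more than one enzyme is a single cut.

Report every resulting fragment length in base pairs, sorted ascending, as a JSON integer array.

Site scan:
  FykII (ACACGCGG, off=6): starts [20, 30, 41, 53] → cuts [26, 36, 47, 59]
  BxoI (GTTTCCAG, off=6): starts [1, 11, 62, 81, 96, 108] → cuts [0, 7, 17, 68, 87, 102]

All cut coordinates (distinct, sorted): [0, 7, 17, 26, 36, 47, 59, 68, 87, 102]

Fragments:
  0→7: 7 bp
  7→17: 10 bp
  17→26: 9 bp
  26→36: 10 bp
  36→47: 11 bp
  47→59: 12 bp
  59→68: 9 bp
  68→87: 19 bp
  87→102: 15 bp
  102→0 (wrap): 114-102+0 = 12 bp

[7,9,9,10,10,11,12,12,15,19]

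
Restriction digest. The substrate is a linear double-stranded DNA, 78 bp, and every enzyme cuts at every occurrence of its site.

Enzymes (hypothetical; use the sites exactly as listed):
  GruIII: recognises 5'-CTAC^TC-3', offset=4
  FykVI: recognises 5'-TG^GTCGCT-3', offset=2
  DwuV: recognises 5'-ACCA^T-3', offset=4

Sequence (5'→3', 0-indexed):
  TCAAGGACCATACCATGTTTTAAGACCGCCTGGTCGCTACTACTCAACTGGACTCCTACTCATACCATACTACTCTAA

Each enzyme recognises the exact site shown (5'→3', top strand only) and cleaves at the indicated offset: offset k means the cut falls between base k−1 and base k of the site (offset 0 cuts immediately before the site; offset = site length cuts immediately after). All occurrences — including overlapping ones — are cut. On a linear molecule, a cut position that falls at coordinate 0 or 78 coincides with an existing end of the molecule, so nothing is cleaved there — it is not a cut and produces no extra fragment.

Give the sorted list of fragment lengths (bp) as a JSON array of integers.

[5,5,6,8,10,11,16,17]

Per-enzyme occurrences:
  GruIII CTACTC/4: at [39, 55, 69] ⇒ [43, 59, 73]
  FykVI TGGTCGCT/2: at [30] ⇒ [32]
  DwuV ACCAT/4: at [6, 11, 63] ⇒ [10, 15, 67]

All cut coordinates (distinct, sorted): [10, 15, 32, 43, 59, 67, 73]

Fragments:
  [0,10): 10 bp
  [10,15): 5 bp
  [15,32): 17 bp
  [32,43): 11 bp
  [43,59): 16 bp
  [59,67): 8 bp
  [67,73): 6 bp
  [73,78): 5 bp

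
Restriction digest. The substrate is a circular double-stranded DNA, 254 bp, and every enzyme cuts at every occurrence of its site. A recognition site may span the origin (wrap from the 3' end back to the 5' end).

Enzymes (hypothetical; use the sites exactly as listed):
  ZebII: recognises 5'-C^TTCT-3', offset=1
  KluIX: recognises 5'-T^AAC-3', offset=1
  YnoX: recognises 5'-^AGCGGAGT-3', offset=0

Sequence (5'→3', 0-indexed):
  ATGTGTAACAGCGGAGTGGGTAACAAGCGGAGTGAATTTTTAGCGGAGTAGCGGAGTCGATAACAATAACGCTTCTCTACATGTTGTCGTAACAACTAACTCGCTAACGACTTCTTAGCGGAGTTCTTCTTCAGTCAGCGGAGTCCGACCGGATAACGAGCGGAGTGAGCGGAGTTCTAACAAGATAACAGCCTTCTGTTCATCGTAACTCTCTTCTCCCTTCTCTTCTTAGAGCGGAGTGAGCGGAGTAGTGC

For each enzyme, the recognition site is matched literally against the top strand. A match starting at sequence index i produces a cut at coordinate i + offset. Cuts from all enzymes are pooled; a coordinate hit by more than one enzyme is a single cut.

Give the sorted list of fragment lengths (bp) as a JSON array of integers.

[3,4,4,5,5,5,6,6,7,7,7,7,7,8,8,8,9,9,10,10,11,12,12,13,16,18,18,19]

Site scan:
  ZebII (CTTCT, off=1): starts [71, 110, 125, 192, 212, 219, 224] → cuts [72, 111, 126, 193, 213, 220, 225]
  KluIX (TAAC, off=1): starts [5, 20, 60, 66, 89, 96, 104, 153, 177, 185, 205] → cuts [6, 21, 61, 67, 90, 97, 105, 154, 178, 186, 206]
  YnoX (AGCGGAGT, off=0): starts [9, 25, 41, 49, 116, 136, 158, 167, 232, 241] → cuts [9, 25, 41, 49, 116, 136, 158, 167, 232, 241]

Pooled cuts: [6, 9, 21, 25, 41, 49, 61, 67, 72, 90, 97, 105, 111, 116, 126, 136, 154, 158, 167, 178, 186, 193, 206, 213, 220, 225, 232, 241]

Fragments:
  6→9: 3 bp
  9→21: 12 bp
  21→25: 4 bp
  25→41: 16 bp
  41→49: 8 bp
  49→61: 12 bp
  61→67: 6 bp
  67→72: 5 bp
  72→90: 18 bp
  90→97: 7 bp
  97→105: 8 bp
  105→111: 6 bp
  111→116: 5 bp
  116→126: 10 bp
  126→136: 10 bp
  136→154: 18 bp
  154→158: 4 bp
  158→167: 9 bp
  167→178: 11 bp
  178→186: 8 bp
  186→193: 7 bp
  193→206: 13 bp
  206→213: 7 bp
  213→220: 7 bp
  220→225: 5 bp
  225→232: 7 bp
  232→241: 9 bp
  241→6 (wrap): 254-241+6 = 19 bp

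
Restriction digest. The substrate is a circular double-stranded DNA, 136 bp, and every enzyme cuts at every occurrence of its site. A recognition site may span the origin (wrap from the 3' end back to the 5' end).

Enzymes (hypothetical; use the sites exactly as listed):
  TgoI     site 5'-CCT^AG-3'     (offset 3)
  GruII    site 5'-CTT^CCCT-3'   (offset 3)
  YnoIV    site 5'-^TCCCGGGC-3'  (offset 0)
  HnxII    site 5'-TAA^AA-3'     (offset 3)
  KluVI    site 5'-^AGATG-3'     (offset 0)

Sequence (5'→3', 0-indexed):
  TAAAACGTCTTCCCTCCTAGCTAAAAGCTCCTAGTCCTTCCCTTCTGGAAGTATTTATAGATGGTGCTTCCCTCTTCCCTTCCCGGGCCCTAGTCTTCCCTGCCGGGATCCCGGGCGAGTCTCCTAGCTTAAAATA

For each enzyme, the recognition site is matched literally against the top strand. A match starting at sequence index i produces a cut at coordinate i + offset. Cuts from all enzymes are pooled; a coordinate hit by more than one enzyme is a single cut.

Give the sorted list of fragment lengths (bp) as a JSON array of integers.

Scan for sites:
  TgoI (CCTAG, off=3): starts [15, 29, 88, 122] → cuts [18, 32, 91, 125]
  GruII (CTTCCCT, off=3): starts [8, 36, 66, 73, 94] → cuts [11, 39, 69, 76, 97]
  YnoIV (TCCCGGGC, off=0): starts [80, 108] → cuts [80, 108]
  HnxII (TAAAA, off=3): starts [0, 21, 129] → cuts [3, 24, 132]
  KluVI (AGATG, off=0): starts [58] → cuts [58]

All cut coordinates (distinct, sorted): [3, 11, 18, 24, 32, 39, 58, 69, 76, 80, 91, 97, 108, 125, 132]

Fragments:
  3→11: 8 bp
  11→18: 7 bp
  18→24: 6 bp
  24→32: 8 bp
  32→39: 7 bp
  39→58: 19 bp
  58→69: 11 bp
  69→76: 7 bp
  76→80: 4 bp
  80→91: 11 bp
  91→97: 6 bp
  97→108: 11 bp
  108→125: 17 bp
  125→132: 7 bp
  132→3 (wrap): 136-132+3 = 7 bp

[4,6,6,7,7,7,7,7,8,8,11,11,11,17,19]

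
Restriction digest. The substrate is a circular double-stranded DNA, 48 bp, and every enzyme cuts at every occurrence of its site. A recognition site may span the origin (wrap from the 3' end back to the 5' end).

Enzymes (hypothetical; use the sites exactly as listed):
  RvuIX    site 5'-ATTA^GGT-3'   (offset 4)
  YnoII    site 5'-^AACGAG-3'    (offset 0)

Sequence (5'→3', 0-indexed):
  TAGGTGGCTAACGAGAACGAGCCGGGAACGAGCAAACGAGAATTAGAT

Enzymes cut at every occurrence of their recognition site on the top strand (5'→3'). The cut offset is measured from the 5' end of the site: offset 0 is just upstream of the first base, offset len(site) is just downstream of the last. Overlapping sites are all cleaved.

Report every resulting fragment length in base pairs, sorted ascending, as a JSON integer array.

[6,7,8,11,16]

Scan for sites:
  RvuIX ATTAGGT/4: at [46] ⇒ [2]
  YnoII AACGAG/0: at [9, 15, 26, 34] ⇒ [9, 15, 26, 34]

Pooled cuts: [2, 9, 15, 26, 34]

Fragments:
  2→9: 7 bp
  9→15: 6 bp
  15→26: 11 bp
  26→34: 8 bp
  34→2 (wrap): 48-34+2 = 16 bp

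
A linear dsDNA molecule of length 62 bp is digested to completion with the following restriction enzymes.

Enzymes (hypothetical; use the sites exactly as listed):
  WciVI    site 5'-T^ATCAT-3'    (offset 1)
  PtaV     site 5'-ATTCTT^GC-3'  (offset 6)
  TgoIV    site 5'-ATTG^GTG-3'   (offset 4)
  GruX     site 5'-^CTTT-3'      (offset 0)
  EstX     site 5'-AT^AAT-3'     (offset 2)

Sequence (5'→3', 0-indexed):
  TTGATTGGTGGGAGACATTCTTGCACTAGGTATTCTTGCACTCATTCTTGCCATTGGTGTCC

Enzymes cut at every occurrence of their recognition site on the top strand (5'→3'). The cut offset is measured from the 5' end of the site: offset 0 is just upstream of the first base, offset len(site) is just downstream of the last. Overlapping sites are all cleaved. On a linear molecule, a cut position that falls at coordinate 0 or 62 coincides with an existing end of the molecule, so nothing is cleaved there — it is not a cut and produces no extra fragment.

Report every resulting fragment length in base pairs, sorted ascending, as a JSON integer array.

Scan for sites:
  WciVI (TATCAT, off=1): no sites
  PtaV (ATTCTTGC, off=6): starts [16, 31, 43] → cuts [22, 37, 49]
  TgoIV (ATTGGTG, off=4): starts [3, 52] → cuts [7, 56]
  GruX (CTTT, off=0): no sites
  EstX (ATAAT, off=2): no sites

All cut coordinates (distinct, sorted): [7, 22, 37, 49, 56]

Fragments:
  [0,7): 7 bp
  [7,22): 15 bp
  [22,37): 15 bp
  [37,49): 12 bp
  [49,56): 7 bp
  [56,62): 6 bp

[6,7,7,12,15,15]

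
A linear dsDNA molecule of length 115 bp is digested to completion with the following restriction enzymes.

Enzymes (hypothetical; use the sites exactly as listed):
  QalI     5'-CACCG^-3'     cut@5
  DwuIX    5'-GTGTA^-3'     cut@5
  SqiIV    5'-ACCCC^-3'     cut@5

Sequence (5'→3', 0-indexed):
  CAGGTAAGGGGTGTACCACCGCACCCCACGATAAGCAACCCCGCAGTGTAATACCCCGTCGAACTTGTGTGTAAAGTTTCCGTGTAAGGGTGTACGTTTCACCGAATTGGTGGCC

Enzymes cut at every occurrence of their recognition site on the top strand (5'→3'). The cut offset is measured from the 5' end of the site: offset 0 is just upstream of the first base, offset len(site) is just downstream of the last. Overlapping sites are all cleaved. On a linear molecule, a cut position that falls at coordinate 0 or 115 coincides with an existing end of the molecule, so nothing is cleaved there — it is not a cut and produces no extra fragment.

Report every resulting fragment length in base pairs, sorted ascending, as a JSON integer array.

[6,6,7,8,8,10,11,13,15,15,16]

Site scan:
  QalI CACCG/5: at [16, 99] ⇒ [21, 104]
  DwuIX GTGTA/5: at [10, 45, 68, 81, 89] ⇒ [15, 50, 73, 86, 94]
  SqiIV ACCCC/5: at [22, 37, 52] ⇒ [27, 42, 57]

Pooled cuts: [15, 21, 27, 42, 50, 57, 73, 86, 94, 104]

Fragment lengths:
  [0,15): 15 bp
  [15,21): 6 bp
  [21,27): 6 bp
  [27,42): 15 bp
  [42,50): 8 bp
  [50,57): 7 bp
  [57,73): 16 bp
  [73,86): 13 bp
  [86,94): 8 bp
  [94,104): 10 bp
  [104,115): 11 bp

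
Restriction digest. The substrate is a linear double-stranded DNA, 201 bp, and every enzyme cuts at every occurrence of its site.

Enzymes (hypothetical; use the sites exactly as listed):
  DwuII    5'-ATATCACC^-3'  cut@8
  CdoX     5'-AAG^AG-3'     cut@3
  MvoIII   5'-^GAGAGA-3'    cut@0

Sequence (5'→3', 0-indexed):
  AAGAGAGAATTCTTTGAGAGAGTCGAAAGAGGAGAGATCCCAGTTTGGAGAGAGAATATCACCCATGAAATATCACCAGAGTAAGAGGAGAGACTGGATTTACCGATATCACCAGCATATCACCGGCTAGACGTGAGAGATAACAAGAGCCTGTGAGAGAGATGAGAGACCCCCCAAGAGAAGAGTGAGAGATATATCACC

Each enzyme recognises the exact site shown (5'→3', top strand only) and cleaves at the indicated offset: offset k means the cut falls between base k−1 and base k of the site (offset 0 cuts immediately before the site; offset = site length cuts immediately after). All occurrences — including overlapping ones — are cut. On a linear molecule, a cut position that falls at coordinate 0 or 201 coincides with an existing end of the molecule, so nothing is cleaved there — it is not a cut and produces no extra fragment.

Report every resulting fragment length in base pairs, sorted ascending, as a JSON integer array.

Scan for sites:
  DwuII ATATCACC/8: at [55, 69, 105, 116, 193] ⇒ [63, 77, 113, 124] (position 201 is a terminus of the linear molecule — no cut)
  CdoX AAGAG/3: at [0, 26, 82, 144, 175, 180] ⇒ [3, 29, 85, 147, 178, 183]
  MvoIII GAGAGA/0: at [2, 15, 31, 47, 49, 87, 134, 154, 156, 163, 186] ⇒ [2, 15, 31, 47, 49, 87, 134, 154, 156, 163, 186]

All cut coordinates (distinct, sorted): [2, 3, 15, 29, 31, 47, 49, 63, 77, 85, 87, 113, 124, 134, 147, 154, 156, 163, 178, 183, 186]

Fragments:
  [0,2): 2 bp
  [2,3): 1 bp
  [3,15): 12 bp
  [15,29): 14 bp
  [29,31): 2 bp
  [31,47): 16 bp
  [47,49): 2 bp
  [49,63): 14 bp
  [63,77): 14 bp
  [77,85): 8 bp
  [85,87): 2 bp
  [87,113): 26 bp
  [113,124): 11 bp
  [124,134): 10 bp
  [134,147): 13 bp
  [147,154): 7 bp
  [154,156): 2 bp
  [156,163): 7 bp
  [163,178): 15 bp
  [178,183): 5 bp
  [183,186): 3 bp
  [186,201): 15 bp

[1,2,2,2,2,2,3,5,7,7,8,10,11,12,13,14,14,14,15,15,16,26]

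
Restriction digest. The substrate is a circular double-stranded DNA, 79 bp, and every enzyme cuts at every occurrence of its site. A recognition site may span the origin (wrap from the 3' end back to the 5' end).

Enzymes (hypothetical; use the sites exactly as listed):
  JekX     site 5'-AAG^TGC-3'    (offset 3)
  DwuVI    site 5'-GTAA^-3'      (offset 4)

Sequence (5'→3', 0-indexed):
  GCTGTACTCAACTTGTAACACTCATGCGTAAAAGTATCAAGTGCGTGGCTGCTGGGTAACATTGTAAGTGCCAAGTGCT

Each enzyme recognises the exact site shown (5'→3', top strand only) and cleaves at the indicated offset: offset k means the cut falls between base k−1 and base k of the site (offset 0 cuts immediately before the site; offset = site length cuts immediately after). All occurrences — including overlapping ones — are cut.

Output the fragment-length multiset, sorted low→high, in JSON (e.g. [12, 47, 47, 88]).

[1,7,8,10,13,18,22]

Per-enzyme occurrences:
  JekX (AAGTGC, off=3): starts [38, 65, 72] → cuts [41, 68, 75]
  DwuVI (GTAA, off=4): starts [14, 27, 55, 63] → cuts [18, 31, 59, 67]

All cut coordinates (distinct, sorted): [18, 31, 41, 59, 67, 68, 75]

Fragments:
  18→31: 13 bp
  31→41: 10 bp
  41→59: 18 bp
  59→67: 8 bp
  67→68: 1 bp
  68→75: 7 bp
  75→18 (wrap): 79-75+18 = 22 bp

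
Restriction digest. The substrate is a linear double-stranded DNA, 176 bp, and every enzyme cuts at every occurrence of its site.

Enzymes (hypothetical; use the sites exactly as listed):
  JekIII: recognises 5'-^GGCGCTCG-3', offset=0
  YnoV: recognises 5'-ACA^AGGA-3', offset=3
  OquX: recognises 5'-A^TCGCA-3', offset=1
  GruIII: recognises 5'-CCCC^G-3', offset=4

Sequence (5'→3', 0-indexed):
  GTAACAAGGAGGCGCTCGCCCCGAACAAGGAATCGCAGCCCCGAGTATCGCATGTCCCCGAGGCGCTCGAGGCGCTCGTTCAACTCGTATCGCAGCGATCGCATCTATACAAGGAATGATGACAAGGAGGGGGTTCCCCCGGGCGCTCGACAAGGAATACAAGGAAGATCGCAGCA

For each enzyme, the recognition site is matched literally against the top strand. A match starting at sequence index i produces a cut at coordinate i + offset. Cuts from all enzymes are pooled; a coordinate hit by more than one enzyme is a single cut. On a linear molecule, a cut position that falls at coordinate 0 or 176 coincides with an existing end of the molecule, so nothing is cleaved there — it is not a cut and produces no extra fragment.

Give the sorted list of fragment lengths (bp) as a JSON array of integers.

Per-enzyme occurrences:
  JekIII (GGCGCTCG, off=0): starts [10, 61, 70, 141] → cuts [10, 61, 70, 141]
  YnoV (ACAAGGA, off=3): starts [3, 24, 108, 121, 149, 158] → cuts [6, 27, 111, 124, 152, 161]
  OquX (ATCGCA, off=1): starts [31, 46, 88, 97, 167] → cuts [32, 47, 89, 98, 168]
  GruIII (CCCCG, off=4): starts [18, 38, 55, 136] → cuts [22, 42, 59, 140]

All cut coordinates (distinct, sorted): [6, 10, 22, 27, 32, 42, 47, 59, 61, 70, 89, 98, 111, 124, 140, 141, 152, 161, 168]

Fragments:
  [0,6): 6 bp
  [6,10): 4 bp
  [10,22): 12 bp
  [22,27): 5 bp
  [27,32): 5 bp
  [32,42): 10 bp
  [42,47): 5 bp
  [47,59): 12 bp
  [59,61): 2 bp
  [61,70): 9 bp
  [70,89): 19 bp
  [89,98): 9 bp
  [98,111): 13 bp
  [111,124): 13 bp
  [124,140): 16 bp
  [140,141): 1 bp
  [141,152): 11 bp
  [152,161): 9 bp
  [161,168): 7 bp
  [168,176): 8 bp

[1,2,4,5,5,5,6,7,8,9,9,9,10,11,12,12,13,13,16,19]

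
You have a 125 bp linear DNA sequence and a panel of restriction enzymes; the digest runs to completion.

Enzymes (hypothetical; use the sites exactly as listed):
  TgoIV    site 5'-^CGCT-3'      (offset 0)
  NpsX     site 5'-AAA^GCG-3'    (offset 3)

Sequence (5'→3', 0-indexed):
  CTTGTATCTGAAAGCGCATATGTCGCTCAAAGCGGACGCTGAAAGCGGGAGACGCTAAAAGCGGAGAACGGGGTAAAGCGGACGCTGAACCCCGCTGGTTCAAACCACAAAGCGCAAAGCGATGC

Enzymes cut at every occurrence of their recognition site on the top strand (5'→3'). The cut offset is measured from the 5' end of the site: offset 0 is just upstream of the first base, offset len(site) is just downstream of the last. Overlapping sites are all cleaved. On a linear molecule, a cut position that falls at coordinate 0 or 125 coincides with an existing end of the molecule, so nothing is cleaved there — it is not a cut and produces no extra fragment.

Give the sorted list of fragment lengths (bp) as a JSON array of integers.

[5,5,7,7,8,8,8,8,10,10,13,17,19]

Scan for sites:
  TgoIV (CGCT, off=0): starts [23, 36, 52, 82, 92] → cuts [23, 36, 52, 82, 92]
  NpsX (AAAGCG, off=3): starts [10, 28, 41, 57, 74, 108, 115] → cuts [13, 31, 44, 60, 77, 111, 118]

All cut coordinates (distinct, sorted): [13, 23, 31, 36, 44, 52, 60, 77, 82, 92, 111, 118]

Fragment lengths:
  [0,13): 13 bp
  [13,23): 10 bp
  [23,31): 8 bp
  [31,36): 5 bp
  [36,44): 8 bp
  [44,52): 8 bp
  [52,60): 8 bp
  [60,77): 17 bp
  [77,82): 5 bp
  [82,92): 10 bp
  [92,111): 19 bp
  [111,118): 7 bp
  [118,125): 7 bp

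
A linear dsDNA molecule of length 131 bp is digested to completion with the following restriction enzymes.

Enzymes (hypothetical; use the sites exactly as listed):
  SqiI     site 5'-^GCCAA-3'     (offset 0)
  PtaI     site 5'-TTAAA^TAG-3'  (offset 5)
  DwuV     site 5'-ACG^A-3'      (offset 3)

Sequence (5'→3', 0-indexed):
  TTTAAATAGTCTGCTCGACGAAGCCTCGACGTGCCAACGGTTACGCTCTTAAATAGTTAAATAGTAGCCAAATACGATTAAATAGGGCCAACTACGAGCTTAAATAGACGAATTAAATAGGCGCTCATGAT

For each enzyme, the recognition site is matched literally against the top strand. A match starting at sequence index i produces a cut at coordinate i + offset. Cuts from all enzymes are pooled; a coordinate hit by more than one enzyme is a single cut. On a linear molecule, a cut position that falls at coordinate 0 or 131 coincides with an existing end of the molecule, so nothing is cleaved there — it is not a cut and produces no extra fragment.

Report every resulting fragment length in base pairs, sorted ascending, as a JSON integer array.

[4,5,6,6,6,7,8,8,10,10,12,14,14,21]

Scan for sites:
  SqiI (GCCAA, off=0): starts [32, 66, 86] → cuts [32, 66, 86]
  PtaI (TTAAATAG, off=5): starts [1, 48, 56, 77, 99, 112] → cuts [6, 53, 61, 82, 104, 117]
  DwuV (ACGA, off=3): starts [17, 73, 93, 107] → cuts [20, 76, 96, 110]

All cut coordinates (distinct, sorted): [6, 20, 32, 53, 61, 66, 76, 82, 86, 96, 104, 110, 117]

Fragment lengths:
  [0,6): 6 bp
  [6,20): 14 bp
  [20,32): 12 bp
  [32,53): 21 bp
  [53,61): 8 bp
  [61,66): 5 bp
  [66,76): 10 bp
  [76,82): 6 bp
  [82,86): 4 bp
  [86,96): 10 bp
  [96,104): 8 bp
  [104,110): 6 bp
  [110,117): 7 bp
  [117,131): 14 bp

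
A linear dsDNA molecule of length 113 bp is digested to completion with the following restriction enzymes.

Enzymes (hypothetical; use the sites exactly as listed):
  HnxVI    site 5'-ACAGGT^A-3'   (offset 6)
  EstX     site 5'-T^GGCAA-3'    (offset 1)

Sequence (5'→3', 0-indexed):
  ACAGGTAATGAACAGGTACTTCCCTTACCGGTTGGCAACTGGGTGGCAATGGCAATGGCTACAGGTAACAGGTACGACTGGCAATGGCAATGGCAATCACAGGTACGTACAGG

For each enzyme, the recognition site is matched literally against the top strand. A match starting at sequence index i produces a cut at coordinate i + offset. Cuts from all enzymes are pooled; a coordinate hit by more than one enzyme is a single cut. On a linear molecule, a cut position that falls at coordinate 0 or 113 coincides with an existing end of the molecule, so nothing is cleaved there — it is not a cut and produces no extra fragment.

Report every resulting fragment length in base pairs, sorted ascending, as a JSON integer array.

[6,6,6,6,6,7,9,11,11,13,16,16]

Scan for sites:
  HnxVI ACAGGTA/6: at [0, 11, 60, 67, 98] ⇒ [6, 17, 66, 73, 104]
  EstX TGGCAA/1: at [32, 43, 49, 78, 84, 90] ⇒ [33, 44, 50, 79, 85, 91]

Pooled cuts: [6, 17, 33, 44, 50, 66, 73, 79, 85, 91, 104]

Fragments:
  [0,6): 6 bp
  [6,17): 11 bp
  [17,33): 16 bp
  [33,44): 11 bp
  [44,50): 6 bp
  [50,66): 16 bp
  [66,73): 7 bp
  [73,79): 6 bp
  [79,85): 6 bp
  [85,91): 6 bp
  [91,104): 13 bp
  [104,113): 9 bp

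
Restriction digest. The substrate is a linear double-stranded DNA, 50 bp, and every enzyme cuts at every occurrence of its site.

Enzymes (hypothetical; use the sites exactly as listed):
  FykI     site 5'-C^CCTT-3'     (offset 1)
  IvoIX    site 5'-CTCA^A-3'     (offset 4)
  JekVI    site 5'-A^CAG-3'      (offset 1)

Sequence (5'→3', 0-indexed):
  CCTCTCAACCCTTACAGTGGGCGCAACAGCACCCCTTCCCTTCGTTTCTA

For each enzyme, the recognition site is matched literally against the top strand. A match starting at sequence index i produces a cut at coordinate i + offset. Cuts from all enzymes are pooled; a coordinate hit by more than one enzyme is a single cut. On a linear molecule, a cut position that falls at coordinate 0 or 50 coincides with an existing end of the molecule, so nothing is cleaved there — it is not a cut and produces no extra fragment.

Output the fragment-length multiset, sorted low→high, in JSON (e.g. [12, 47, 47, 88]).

Per-enzyme occurrences:
  FykI CCCTT/1: at [8, 32, 37] ⇒ [9, 33, 38]
  IvoIX CTCAA/4: at [3] ⇒ [7]
  JekVI ACAG/1: at [13, 25] ⇒ [14, 26]

All cut coordinates (distinct, sorted): [7, 9, 14, 26, 33, 38]

Fragment lengths:
  [0,7): 7 bp
  [7,9): 2 bp
  [9,14): 5 bp
  [14,26): 12 bp
  [26,33): 7 bp
  [33,38): 5 bp
  [38,50): 12 bp

[2,5,5,7,7,12,12]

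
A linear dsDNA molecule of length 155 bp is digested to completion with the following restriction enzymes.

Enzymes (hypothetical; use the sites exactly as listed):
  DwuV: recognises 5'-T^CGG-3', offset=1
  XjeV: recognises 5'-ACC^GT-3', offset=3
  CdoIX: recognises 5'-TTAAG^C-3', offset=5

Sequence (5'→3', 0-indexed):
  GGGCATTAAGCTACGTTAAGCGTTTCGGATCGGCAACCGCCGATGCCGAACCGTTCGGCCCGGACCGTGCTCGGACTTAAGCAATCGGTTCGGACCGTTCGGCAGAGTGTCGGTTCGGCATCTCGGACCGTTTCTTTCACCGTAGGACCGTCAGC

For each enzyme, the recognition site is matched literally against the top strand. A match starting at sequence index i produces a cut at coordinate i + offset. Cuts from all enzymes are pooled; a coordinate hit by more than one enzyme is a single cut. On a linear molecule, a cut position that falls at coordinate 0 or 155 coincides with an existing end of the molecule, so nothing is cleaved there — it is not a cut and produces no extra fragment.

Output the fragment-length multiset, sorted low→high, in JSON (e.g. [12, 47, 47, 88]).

[3,3,4,5,5,5,5,5,6,6,6,8,8,10,10,10,11,11,12,22]

Site scan:
  DwuV (TCGG, off=1): starts [24, 29, 54, 70, 84, 89, 98, 109, 114, 122] → cuts [25, 30, 55, 71, 85, 90, 99, 110, 115, 123]
  XjeV (ACCGT, off=3): starts [49, 63, 93, 126, 138, 146] → cuts [52, 66, 96, 129, 141, 149]
  CdoIX (TTAAGC, off=5): starts [5, 15, 76] → cuts [10, 20, 81]

Pooled cuts: [10, 20, 25, 30, 52, 55, 66, 71, 81, 85, 90, 96, 99, 110, 115, 123, 129, 141, 149]

Fragment lengths:
  [0,10): 10 bp
  [10,20): 10 bp
  [20,25): 5 bp
  [25,30): 5 bp
  [30,52): 22 bp
  [52,55): 3 bp
  [55,66): 11 bp
  [66,71): 5 bp
  [71,81): 10 bp
  [81,85): 4 bp
  [85,90): 5 bp
  [90,96): 6 bp
  [96,99): 3 bp
  [99,110): 11 bp
  [110,115): 5 bp
  [115,123): 8 bp
  [123,129): 6 bp
  [129,141): 12 bp
  [141,149): 8 bp
  [149,155): 6 bp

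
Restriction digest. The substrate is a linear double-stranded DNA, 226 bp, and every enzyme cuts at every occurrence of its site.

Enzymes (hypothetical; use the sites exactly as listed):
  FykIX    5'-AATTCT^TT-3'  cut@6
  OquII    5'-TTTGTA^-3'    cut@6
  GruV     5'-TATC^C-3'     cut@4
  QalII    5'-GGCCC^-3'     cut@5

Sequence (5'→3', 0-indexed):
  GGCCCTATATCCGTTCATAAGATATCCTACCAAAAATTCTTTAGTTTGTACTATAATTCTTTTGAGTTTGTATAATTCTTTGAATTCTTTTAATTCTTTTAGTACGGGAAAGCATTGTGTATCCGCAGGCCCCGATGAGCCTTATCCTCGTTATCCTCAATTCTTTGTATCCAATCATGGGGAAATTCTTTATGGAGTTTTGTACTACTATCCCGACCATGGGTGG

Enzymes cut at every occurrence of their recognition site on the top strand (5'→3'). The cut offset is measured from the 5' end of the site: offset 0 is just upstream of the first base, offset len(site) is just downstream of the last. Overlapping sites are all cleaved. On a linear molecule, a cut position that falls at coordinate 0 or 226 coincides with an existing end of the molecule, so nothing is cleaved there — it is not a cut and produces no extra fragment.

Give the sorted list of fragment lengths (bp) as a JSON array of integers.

[2,5,5,6,7,8,9,9,9,9,9,10,10,12,14,14,14,15,15,18,26]

Per-enzyme occurrences:
  FykIX AATTCTTT/6: at [34, 54, 73, 82, 91, 158, 183] ⇒ [40, 60, 79, 88, 97, 164, 189]
  OquII TTTGTA/6: at [44, 66, 163, 198] ⇒ [50, 72, 169, 204]
  GruV TATCC/4: at [7, 22, 119, 142, 151, 167, 208] ⇒ [11, 26, 123, 146, 155, 171, 212]
  QalII GGCCC/5: at [0, 127] ⇒ [5, 132]

Pooled cuts: [5, 11, 26, 40, 50, 60, 72, 79, 88, 97, 123, 132, 146, 155, 164, 169, 171, 189, 204, 212]

Fragment lengths:
  [0,5): 5 bp
  [5,11): 6 bp
  [11,26): 15 bp
  [26,40): 14 bp
  [40,50): 10 bp
  [50,60): 10 bp
  [60,72): 12 bp
  [72,79): 7 bp
  [79,88): 9 bp
  [88,97): 9 bp
  [97,123): 26 bp
  [123,132): 9 bp
  [132,146): 14 bp
  [146,155): 9 bp
  [155,164): 9 bp
  [164,169): 5 bp
  [169,171): 2 bp
  [171,189): 18 bp
  [189,204): 15 bp
  [204,212): 8 bp
  [212,226): 14 bp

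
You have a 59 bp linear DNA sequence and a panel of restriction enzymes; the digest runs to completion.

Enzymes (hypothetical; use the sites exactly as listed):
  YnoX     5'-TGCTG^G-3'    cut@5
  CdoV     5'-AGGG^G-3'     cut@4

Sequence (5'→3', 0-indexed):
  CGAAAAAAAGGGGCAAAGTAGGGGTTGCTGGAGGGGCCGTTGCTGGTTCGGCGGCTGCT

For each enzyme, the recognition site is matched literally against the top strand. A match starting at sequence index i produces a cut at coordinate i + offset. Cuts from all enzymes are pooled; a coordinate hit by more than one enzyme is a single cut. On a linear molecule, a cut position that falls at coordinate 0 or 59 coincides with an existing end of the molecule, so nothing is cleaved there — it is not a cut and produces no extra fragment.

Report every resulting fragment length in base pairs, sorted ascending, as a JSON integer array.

Per-enzyme occurrences:
  YnoX (TGCTGG, off=5): starts [25, 40] → cuts [30, 45]
  CdoV (AGGGG, off=4): starts [8, 19, 31] → cuts [12, 23, 35]

Pooled cuts: [12, 23, 30, 35, 45]

Fragment lengths:
  [0,12): 12 bp
  [12,23): 11 bp
  [23,30): 7 bp
  [30,35): 5 bp
  [35,45): 10 bp
  [45,59): 14 bp

[5,7,10,11,12,14]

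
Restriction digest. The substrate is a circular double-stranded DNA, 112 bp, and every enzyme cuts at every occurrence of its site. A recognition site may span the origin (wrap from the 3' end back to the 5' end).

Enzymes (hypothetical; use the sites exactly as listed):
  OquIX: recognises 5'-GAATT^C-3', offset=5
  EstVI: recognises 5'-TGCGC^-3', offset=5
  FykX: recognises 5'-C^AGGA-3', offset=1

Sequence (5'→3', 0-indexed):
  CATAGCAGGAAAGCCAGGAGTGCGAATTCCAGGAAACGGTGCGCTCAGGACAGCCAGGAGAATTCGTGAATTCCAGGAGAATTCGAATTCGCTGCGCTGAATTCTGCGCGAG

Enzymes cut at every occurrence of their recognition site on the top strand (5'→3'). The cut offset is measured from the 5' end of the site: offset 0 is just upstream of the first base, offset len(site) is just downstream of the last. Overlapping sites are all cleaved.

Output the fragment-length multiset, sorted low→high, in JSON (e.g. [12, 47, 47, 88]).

Site scan:
  OquIX GAATTC/5: at [23, 59, 67, 78, 84, 98] ⇒ [28, 64, 72, 83, 89, 103]
  EstVI TGCGC/5: at [39, 92, 104] ⇒ [44, 97, 109]
  FykX CAGGA/1: at [5, 14, 29, 45, 54, 73] ⇒ [6, 15, 30, 46, 55, 74]

Pooled cuts: [6, 15, 28, 30, 44, 46, 55, 64, 72, 74, 83, 89, 97, 103, 109]

Fragments:
  6→15: 9 bp
  15→28: 13 bp
  28→30: 2 bp
  30→44: 14 bp
  44→46: 2 bp
  46→55: 9 bp
  55→64: 9 bp
  64→72: 8 bp
  72→74: 2 bp
  74→83: 9 bp
  83→89: 6 bp
  89→97: 8 bp
  97→103: 6 bp
  103→109: 6 bp
  109→6 (wrap): 112-109+6 = 9 bp

[2,2,2,6,6,6,8,8,9,9,9,9,9,13,14]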